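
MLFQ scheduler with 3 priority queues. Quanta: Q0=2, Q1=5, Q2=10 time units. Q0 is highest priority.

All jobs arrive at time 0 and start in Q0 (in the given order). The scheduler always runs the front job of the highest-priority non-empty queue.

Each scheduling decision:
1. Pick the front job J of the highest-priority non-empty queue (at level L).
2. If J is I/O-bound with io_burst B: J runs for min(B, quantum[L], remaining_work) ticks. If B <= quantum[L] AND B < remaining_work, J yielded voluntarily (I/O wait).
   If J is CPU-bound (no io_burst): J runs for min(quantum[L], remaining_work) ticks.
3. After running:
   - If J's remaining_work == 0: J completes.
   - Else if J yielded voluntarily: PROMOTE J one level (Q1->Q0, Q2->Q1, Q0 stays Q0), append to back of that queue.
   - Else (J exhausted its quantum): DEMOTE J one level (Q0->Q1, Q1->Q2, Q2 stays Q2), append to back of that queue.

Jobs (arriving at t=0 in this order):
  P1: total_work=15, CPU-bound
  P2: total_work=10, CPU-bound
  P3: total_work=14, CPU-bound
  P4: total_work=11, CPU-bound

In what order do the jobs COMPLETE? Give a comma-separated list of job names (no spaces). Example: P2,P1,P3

t=0-2: P1@Q0 runs 2, rem=13, quantum used, demote→Q1. Q0=[P2,P3,P4] Q1=[P1] Q2=[]
t=2-4: P2@Q0 runs 2, rem=8, quantum used, demote→Q1. Q0=[P3,P4] Q1=[P1,P2] Q2=[]
t=4-6: P3@Q0 runs 2, rem=12, quantum used, demote→Q1. Q0=[P4] Q1=[P1,P2,P3] Q2=[]
t=6-8: P4@Q0 runs 2, rem=9, quantum used, demote→Q1. Q0=[] Q1=[P1,P2,P3,P4] Q2=[]
t=8-13: P1@Q1 runs 5, rem=8, quantum used, demote→Q2. Q0=[] Q1=[P2,P3,P4] Q2=[P1]
t=13-18: P2@Q1 runs 5, rem=3, quantum used, demote→Q2. Q0=[] Q1=[P3,P4] Q2=[P1,P2]
t=18-23: P3@Q1 runs 5, rem=7, quantum used, demote→Q2. Q0=[] Q1=[P4] Q2=[P1,P2,P3]
t=23-28: P4@Q1 runs 5, rem=4, quantum used, demote→Q2. Q0=[] Q1=[] Q2=[P1,P2,P3,P4]
t=28-36: P1@Q2 runs 8, rem=0, completes. Q0=[] Q1=[] Q2=[P2,P3,P4]
t=36-39: P2@Q2 runs 3, rem=0, completes. Q0=[] Q1=[] Q2=[P3,P4]
t=39-46: P3@Q2 runs 7, rem=0, completes. Q0=[] Q1=[] Q2=[P4]
t=46-50: P4@Q2 runs 4, rem=0, completes. Q0=[] Q1=[] Q2=[]

Answer: P1,P2,P3,P4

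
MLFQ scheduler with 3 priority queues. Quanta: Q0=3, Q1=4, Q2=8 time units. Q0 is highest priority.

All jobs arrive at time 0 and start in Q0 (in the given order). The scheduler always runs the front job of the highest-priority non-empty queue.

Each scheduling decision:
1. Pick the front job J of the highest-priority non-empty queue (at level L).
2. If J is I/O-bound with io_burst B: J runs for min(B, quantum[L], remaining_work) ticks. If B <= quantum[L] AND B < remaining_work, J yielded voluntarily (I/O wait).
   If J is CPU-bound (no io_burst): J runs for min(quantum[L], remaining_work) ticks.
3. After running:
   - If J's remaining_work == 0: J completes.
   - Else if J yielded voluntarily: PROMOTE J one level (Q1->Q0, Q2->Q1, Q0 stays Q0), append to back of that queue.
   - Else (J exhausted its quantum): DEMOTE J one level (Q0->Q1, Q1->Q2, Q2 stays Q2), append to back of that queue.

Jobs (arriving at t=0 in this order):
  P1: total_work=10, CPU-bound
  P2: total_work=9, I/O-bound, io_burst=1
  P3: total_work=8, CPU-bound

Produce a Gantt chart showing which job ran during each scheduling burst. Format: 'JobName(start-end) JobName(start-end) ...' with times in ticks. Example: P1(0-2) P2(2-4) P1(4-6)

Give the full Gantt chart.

t=0-3: P1@Q0 runs 3, rem=7, quantum used, demote→Q1. Q0=[P2,P3] Q1=[P1] Q2=[]
t=3-4: P2@Q0 runs 1, rem=8, I/O yield, promote→Q0. Q0=[P3,P2] Q1=[P1] Q2=[]
t=4-7: P3@Q0 runs 3, rem=5, quantum used, demote→Q1. Q0=[P2] Q1=[P1,P3] Q2=[]
t=7-8: P2@Q0 runs 1, rem=7, I/O yield, promote→Q0. Q0=[P2] Q1=[P1,P3] Q2=[]
t=8-9: P2@Q0 runs 1, rem=6, I/O yield, promote→Q0. Q0=[P2] Q1=[P1,P3] Q2=[]
t=9-10: P2@Q0 runs 1, rem=5, I/O yield, promote→Q0. Q0=[P2] Q1=[P1,P3] Q2=[]
t=10-11: P2@Q0 runs 1, rem=4, I/O yield, promote→Q0. Q0=[P2] Q1=[P1,P3] Q2=[]
t=11-12: P2@Q0 runs 1, rem=3, I/O yield, promote→Q0. Q0=[P2] Q1=[P1,P3] Q2=[]
t=12-13: P2@Q0 runs 1, rem=2, I/O yield, promote→Q0. Q0=[P2] Q1=[P1,P3] Q2=[]
t=13-14: P2@Q0 runs 1, rem=1, I/O yield, promote→Q0. Q0=[P2] Q1=[P1,P3] Q2=[]
t=14-15: P2@Q0 runs 1, rem=0, completes. Q0=[] Q1=[P1,P3] Q2=[]
t=15-19: P1@Q1 runs 4, rem=3, quantum used, demote→Q2. Q0=[] Q1=[P3] Q2=[P1]
t=19-23: P3@Q1 runs 4, rem=1, quantum used, demote→Q2. Q0=[] Q1=[] Q2=[P1,P3]
t=23-26: P1@Q2 runs 3, rem=0, completes. Q0=[] Q1=[] Q2=[P3]
t=26-27: P3@Q2 runs 1, rem=0, completes. Q0=[] Q1=[] Q2=[]

Answer: P1(0-3) P2(3-4) P3(4-7) P2(7-8) P2(8-9) P2(9-10) P2(10-11) P2(11-12) P2(12-13) P2(13-14) P2(14-15) P1(15-19) P3(19-23) P1(23-26) P3(26-27)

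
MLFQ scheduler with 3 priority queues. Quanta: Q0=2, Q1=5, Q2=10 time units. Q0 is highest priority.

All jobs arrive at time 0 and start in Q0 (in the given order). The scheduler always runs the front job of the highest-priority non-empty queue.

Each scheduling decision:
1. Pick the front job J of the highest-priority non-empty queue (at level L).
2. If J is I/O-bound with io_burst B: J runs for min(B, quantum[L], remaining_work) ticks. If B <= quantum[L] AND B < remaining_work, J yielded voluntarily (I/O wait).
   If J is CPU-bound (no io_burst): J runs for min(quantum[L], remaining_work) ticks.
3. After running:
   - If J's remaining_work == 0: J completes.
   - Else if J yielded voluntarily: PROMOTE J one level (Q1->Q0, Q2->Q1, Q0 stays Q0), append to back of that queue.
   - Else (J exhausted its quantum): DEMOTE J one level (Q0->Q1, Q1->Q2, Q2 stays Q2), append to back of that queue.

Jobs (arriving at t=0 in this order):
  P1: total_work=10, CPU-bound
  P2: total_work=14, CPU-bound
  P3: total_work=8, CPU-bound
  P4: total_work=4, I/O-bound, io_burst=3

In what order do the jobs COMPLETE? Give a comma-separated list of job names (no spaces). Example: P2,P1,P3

Answer: P4,P1,P2,P3

Derivation:
t=0-2: P1@Q0 runs 2, rem=8, quantum used, demote→Q1. Q0=[P2,P3,P4] Q1=[P1] Q2=[]
t=2-4: P2@Q0 runs 2, rem=12, quantum used, demote→Q1. Q0=[P3,P4] Q1=[P1,P2] Q2=[]
t=4-6: P3@Q0 runs 2, rem=6, quantum used, demote→Q1. Q0=[P4] Q1=[P1,P2,P3] Q2=[]
t=6-8: P4@Q0 runs 2, rem=2, quantum used, demote→Q1. Q0=[] Q1=[P1,P2,P3,P4] Q2=[]
t=8-13: P1@Q1 runs 5, rem=3, quantum used, demote→Q2. Q0=[] Q1=[P2,P3,P4] Q2=[P1]
t=13-18: P2@Q1 runs 5, rem=7, quantum used, demote→Q2. Q0=[] Q1=[P3,P4] Q2=[P1,P2]
t=18-23: P3@Q1 runs 5, rem=1, quantum used, demote→Q2. Q0=[] Q1=[P4] Q2=[P1,P2,P3]
t=23-25: P4@Q1 runs 2, rem=0, completes. Q0=[] Q1=[] Q2=[P1,P2,P3]
t=25-28: P1@Q2 runs 3, rem=0, completes. Q0=[] Q1=[] Q2=[P2,P3]
t=28-35: P2@Q2 runs 7, rem=0, completes. Q0=[] Q1=[] Q2=[P3]
t=35-36: P3@Q2 runs 1, rem=0, completes. Q0=[] Q1=[] Q2=[]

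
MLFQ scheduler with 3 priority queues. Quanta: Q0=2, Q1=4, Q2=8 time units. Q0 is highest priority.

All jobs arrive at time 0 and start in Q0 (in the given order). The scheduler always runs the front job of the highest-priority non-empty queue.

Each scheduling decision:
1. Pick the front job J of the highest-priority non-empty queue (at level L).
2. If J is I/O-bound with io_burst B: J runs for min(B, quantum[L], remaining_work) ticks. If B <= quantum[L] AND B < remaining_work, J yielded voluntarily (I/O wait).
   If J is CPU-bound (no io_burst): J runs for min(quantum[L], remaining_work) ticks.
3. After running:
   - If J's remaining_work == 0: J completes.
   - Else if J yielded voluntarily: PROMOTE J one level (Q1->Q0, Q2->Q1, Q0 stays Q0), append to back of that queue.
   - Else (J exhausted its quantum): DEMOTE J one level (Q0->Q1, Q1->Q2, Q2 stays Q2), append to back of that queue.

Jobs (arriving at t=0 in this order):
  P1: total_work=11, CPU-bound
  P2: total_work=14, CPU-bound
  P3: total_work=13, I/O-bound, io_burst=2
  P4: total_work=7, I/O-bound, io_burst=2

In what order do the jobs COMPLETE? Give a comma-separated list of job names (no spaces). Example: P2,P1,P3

t=0-2: P1@Q0 runs 2, rem=9, quantum used, demote→Q1. Q0=[P2,P3,P4] Q1=[P1] Q2=[]
t=2-4: P2@Q0 runs 2, rem=12, quantum used, demote→Q1. Q0=[P3,P4] Q1=[P1,P2] Q2=[]
t=4-6: P3@Q0 runs 2, rem=11, I/O yield, promote→Q0. Q0=[P4,P3] Q1=[P1,P2] Q2=[]
t=6-8: P4@Q0 runs 2, rem=5, I/O yield, promote→Q0. Q0=[P3,P4] Q1=[P1,P2] Q2=[]
t=8-10: P3@Q0 runs 2, rem=9, I/O yield, promote→Q0. Q0=[P4,P3] Q1=[P1,P2] Q2=[]
t=10-12: P4@Q0 runs 2, rem=3, I/O yield, promote→Q0. Q0=[P3,P4] Q1=[P1,P2] Q2=[]
t=12-14: P3@Q0 runs 2, rem=7, I/O yield, promote→Q0. Q0=[P4,P3] Q1=[P1,P2] Q2=[]
t=14-16: P4@Q0 runs 2, rem=1, I/O yield, promote→Q0. Q0=[P3,P4] Q1=[P1,P2] Q2=[]
t=16-18: P3@Q0 runs 2, rem=5, I/O yield, promote→Q0. Q0=[P4,P3] Q1=[P1,P2] Q2=[]
t=18-19: P4@Q0 runs 1, rem=0, completes. Q0=[P3] Q1=[P1,P2] Q2=[]
t=19-21: P3@Q0 runs 2, rem=3, I/O yield, promote→Q0. Q0=[P3] Q1=[P1,P2] Q2=[]
t=21-23: P3@Q0 runs 2, rem=1, I/O yield, promote→Q0. Q0=[P3] Q1=[P1,P2] Q2=[]
t=23-24: P3@Q0 runs 1, rem=0, completes. Q0=[] Q1=[P1,P2] Q2=[]
t=24-28: P1@Q1 runs 4, rem=5, quantum used, demote→Q2. Q0=[] Q1=[P2] Q2=[P1]
t=28-32: P2@Q1 runs 4, rem=8, quantum used, demote→Q2. Q0=[] Q1=[] Q2=[P1,P2]
t=32-37: P1@Q2 runs 5, rem=0, completes. Q0=[] Q1=[] Q2=[P2]
t=37-45: P2@Q2 runs 8, rem=0, completes. Q0=[] Q1=[] Q2=[]

Answer: P4,P3,P1,P2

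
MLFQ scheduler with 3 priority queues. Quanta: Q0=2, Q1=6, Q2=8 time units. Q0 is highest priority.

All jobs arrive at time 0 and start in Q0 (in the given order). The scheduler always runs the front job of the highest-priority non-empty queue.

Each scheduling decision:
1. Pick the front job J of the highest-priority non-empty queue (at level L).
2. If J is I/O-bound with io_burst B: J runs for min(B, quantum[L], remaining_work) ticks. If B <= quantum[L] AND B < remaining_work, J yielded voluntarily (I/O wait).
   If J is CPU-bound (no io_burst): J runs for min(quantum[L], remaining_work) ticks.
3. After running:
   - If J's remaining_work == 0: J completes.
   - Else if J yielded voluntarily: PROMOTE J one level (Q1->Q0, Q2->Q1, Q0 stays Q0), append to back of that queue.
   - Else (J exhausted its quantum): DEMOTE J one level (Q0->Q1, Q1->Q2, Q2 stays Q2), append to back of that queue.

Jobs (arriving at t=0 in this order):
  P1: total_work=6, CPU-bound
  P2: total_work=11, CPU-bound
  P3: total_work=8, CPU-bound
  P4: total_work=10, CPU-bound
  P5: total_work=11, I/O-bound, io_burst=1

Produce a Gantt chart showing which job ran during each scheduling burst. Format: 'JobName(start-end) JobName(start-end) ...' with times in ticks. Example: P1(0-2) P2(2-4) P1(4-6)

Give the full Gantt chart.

t=0-2: P1@Q0 runs 2, rem=4, quantum used, demote→Q1. Q0=[P2,P3,P4,P5] Q1=[P1] Q2=[]
t=2-4: P2@Q0 runs 2, rem=9, quantum used, demote→Q1. Q0=[P3,P4,P5] Q1=[P1,P2] Q2=[]
t=4-6: P3@Q0 runs 2, rem=6, quantum used, demote→Q1. Q0=[P4,P5] Q1=[P1,P2,P3] Q2=[]
t=6-8: P4@Q0 runs 2, rem=8, quantum used, demote→Q1. Q0=[P5] Q1=[P1,P2,P3,P4] Q2=[]
t=8-9: P5@Q0 runs 1, rem=10, I/O yield, promote→Q0. Q0=[P5] Q1=[P1,P2,P3,P4] Q2=[]
t=9-10: P5@Q0 runs 1, rem=9, I/O yield, promote→Q0. Q0=[P5] Q1=[P1,P2,P3,P4] Q2=[]
t=10-11: P5@Q0 runs 1, rem=8, I/O yield, promote→Q0. Q0=[P5] Q1=[P1,P2,P3,P4] Q2=[]
t=11-12: P5@Q0 runs 1, rem=7, I/O yield, promote→Q0. Q0=[P5] Q1=[P1,P2,P3,P4] Q2=[]
t=12-13: P5@Q0 runs 1, rem=6, I/O yield, promote→Q0. Q0=[P5] Q1=[P1,P2,P3,P4] Q2=[]
t=13-14: P5@Q0 runs 1, rem=5, I/O yield, promote→Q0. Q0=[P5] Q1=[P1,P2,P3,P4] Q2=[]
t=14-15: P5@Q0 runs 1, rem=4, I/O yield, promote→Q0. Q0=[P5] Q1=[P1,P2,P3,P4] Q2=[]
t=15-16: P5@Q0 runs 1, rem=3, I/O yield, promote→Q0. Q0=[P5] Q1=[P1,P2,P3,P4] Q2=[]
t=16-17: P5@Q0 runs 1, rem=2, I/O yield, promote→Q0. Q0=[P5] Q1=[P1,P2,P3,P4] Q2=[]
t=17-18: P5@Q0 runs 1, rem=1, I/O yield, promote→Q0. Q0=[P5] Q1=[P1,P2,P3,P4] Q2=[]
t=18-19: P5@Q0 runs 1, rem=0, completes. Q0=[] Q1=[P1,P2,P3,P4] Q2=[]
t=19-23: P1@Q1 runs 4, rem=0, completes. Q0=[] Q1=[P2,P3,P4] Q2=[]
t=23-29: P2@Q1 runs 6, rem=3, quantum used, demote→Q2. Q0=[] Q1=[P3,P4] Q2=[P2]
t=29-35: P3@Q1 runs 6, rem=0, completes. Q0=[] Q1=[P4] Q2=[P2]
t=35-41: P4@Q1 runs 6, rem=2, quantum used, demote→Q2. Q0=[] Q1=[] Q2=[P2,P4]
t=41-44: P2@Q2 runs 3, rem=0, completes. Q0=[] Q1=[] Q2=[P4]
t=44-46: P4@Q2 runs 2, rem=0, completes. Q0=[] Q1=[] Q2=[]

Answer: P1(0-2) P2(2-4) P3(4-6) P4(6-8) P5(8-9) P5(9-10) P5(10-11) P5(11-12) P5(12-13) P5(13-14) P5(14-15) P5(15-16) P5(16-17) P5(17-18) P5(18-19) P1(19-23) P2(23-29) P3(29-35) P4(35-41) P2(41-44) P4(44-46)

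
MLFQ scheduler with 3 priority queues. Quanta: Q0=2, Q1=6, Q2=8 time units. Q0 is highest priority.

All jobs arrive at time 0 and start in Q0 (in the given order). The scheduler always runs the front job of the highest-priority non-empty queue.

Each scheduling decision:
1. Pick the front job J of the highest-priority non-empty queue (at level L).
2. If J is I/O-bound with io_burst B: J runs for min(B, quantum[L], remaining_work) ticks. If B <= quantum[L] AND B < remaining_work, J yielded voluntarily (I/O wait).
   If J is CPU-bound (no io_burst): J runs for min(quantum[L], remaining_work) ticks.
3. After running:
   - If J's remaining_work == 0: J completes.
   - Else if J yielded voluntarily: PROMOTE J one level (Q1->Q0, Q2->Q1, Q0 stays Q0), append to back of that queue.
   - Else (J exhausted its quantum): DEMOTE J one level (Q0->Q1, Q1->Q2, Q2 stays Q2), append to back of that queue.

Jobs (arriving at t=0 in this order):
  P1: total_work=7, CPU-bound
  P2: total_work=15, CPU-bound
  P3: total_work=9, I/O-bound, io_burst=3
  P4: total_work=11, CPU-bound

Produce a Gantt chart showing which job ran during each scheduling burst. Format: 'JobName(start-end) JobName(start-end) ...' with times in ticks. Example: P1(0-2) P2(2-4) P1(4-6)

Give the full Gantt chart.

Answer: P1(0-2) P2(2-4) P3(4-6) P4(6-8) P1(8-13) P2(13-19) P3(19-22) P3(22-24) P4(24-30) P3(30-32) P2(32-39) P4(39-42)

Derivation:
t=0-2: P1@Q0 runs 2, rem=5, quantum used, demote→Q1. Q0=[P2,P3,P4] Q1=[P1] Q2=[]
t=2-4: P2@Q0 runs 2, rem=13, quantum used, demote→Q1. Q0=[P3,P4] Q1=[P1,P2] Q2=[]
t=4-6: P3@Q0 runs 2, rem=7, quantum used, demote→Q1. Q0=[P4] Q1=[P1,P2,P3] Q2=[]
t=6-8: P4@Q0 runs 2, rem=9, quantum used, demote→Q1. Q0=[] Q1=[P1,P2,P3,P4] Q2=[]
t=8-13: P1@Q1 runs 5, rem=0, completes. Q0=[] Q1=[P2,P3,P4] Q2=[]
t=13-19: P2@Q1 runs 6, rem=7, quantum used, demote→Q2. Q0=[] Q1=[P3,P4] Q2=[P2]
t=19-22: P3@Q1 runs 3, rem=4, I/O yield, promote→Q0. Q0=[P3] Q1=[P4] Q2=[P2]
t=22-24: P3@Q0 runs 2, rem=2, quantum used, demote→Q1. Q0=[] Q1=[P4,P3] Q2=[P2]
t=24-30: P4@Q1 runs 6, rem=3, quantum used, demote→Q2. Q0=[] Q1=[P3] Q2=[P2,P4]
t=30-32: P3@Q1 runs 2, rem=0, completes. Q0=[] Q1=[] Q2=[P2,P4]
t=32-39: P2@Q2 runs 7, rem=0, completes. Q0=[] Q1=[] Q2=[P4]
t=39-42: P4@Q2 runs 3, rem=0, completes. Q0=[] Q1=[] Q2=[]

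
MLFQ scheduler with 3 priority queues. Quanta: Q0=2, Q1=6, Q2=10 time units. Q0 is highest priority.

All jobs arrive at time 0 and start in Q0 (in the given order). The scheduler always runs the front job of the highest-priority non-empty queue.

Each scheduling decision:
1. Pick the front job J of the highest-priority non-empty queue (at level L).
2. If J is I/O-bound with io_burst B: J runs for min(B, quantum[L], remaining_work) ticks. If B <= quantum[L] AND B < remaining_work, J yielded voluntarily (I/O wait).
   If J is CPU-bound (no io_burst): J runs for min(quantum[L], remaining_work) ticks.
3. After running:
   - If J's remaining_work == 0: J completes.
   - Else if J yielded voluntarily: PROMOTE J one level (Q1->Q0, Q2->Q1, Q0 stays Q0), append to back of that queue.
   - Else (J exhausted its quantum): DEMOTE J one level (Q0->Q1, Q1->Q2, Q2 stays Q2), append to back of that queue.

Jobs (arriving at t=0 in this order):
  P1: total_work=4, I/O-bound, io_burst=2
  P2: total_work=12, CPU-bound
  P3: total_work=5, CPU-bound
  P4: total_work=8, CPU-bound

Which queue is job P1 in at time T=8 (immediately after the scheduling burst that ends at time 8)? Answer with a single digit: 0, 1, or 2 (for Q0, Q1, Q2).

t=0-2: P1@Q0 runs 2, rem=2, I/O yield, promote→Q0. Q0=[P2,P3,P4,P1] Q1=[] Q2=[]
t=2-4: P2@Q0 runs 2, rem=10, quantum used, demote→Q1. Q0=[P3,P4,P1] Q1=[P2] Q2=[]
t=4-6: P3@Q0 runs 2, rem=3, quantum used, demote→Q1. Q0=[P4,P1] Q1=[P2,P3] Q2=[]
t=6-8: P4@Q0 runs 2, rem=6, quantum used, demote→Q1. Q0=[P1] Q1=[P2,P3,P4] Q2=[]
t=8-10: P1@Q0 runs 2, rem=0, completes. Q0=[] Q1=[P2,P3,P4] Q2=[]
t=10-16: P2@Q1 runs 6, rem=4, quantum used, demote→Q2. Q0=[] Q1=[P3,P4] Q2=[P2]
t=16-19: P3@Q1 runs 3, rem=0, completes. Q0=[] Q1=[P4] Q2=[P2]
t=19-25: P4@Q1 runs 6, rem=0, completes. Q0=[] Q1=[] Q2=[P2]
t=25-29: P2@Q2 runs 4, rem=0, completes. Q0=[] Q1=[] Q2=[]

Answer: 0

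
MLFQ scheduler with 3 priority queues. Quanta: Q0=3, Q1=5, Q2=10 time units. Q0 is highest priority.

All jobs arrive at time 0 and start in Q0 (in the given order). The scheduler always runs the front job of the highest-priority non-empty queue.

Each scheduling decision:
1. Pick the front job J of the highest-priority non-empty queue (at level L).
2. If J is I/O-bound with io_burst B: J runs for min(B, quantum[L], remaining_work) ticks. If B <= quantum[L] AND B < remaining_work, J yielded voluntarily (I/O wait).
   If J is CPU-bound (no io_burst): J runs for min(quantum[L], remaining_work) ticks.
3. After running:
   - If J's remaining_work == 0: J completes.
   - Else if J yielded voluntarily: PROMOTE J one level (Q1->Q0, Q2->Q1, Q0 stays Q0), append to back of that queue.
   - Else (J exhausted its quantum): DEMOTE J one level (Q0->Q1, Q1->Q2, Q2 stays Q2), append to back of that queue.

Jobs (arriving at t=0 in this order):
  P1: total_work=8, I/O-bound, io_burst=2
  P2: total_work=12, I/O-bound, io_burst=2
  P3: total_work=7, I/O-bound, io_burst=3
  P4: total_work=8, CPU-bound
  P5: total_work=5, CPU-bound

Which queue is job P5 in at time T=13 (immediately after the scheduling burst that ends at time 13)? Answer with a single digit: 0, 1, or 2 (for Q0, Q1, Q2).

Answer: 1

Derivation:
t=0-2: P1@Q0 runs 2, rem=6, I/O yield, promote→Q0. Q0=[P2,P3,P4,P5,P1] Q1=[] Q2=[]
t=2-4: P2@Q0 runs 2, rem=10, I/O yield, promote→Q0. Q0=[P3,P4,P5,P1,P2] Q1=[] Q2=[]
t=4-7: P3@Q0 runs 3, rem=4, I/O yield, promote→Q0. Q0=[P4,P5,P1,P2,P3] Q1=[] Q2=[]
t=7-10: P4@Q0 runs 3, rem=5, quantum used, demote→Q1. Q0=[P5,P1,P2,P3] Q1=[P4] Q2=[]
t=10-13: P5@Q0 runs 3, rem=2, quantum used, demote→Q1. Q0=[P1,P2,P3] Q1=[P4,P5] Q2=[]
t=13-15: P1@Q0 runs 2, rem=4, I/O yield, promote→Q0. Q0=[P2,P3,P1] Q1=[P4,P5] Q2=[]
t=15-17: P2@Q0 runs 2, rem=8, I/O yield, promote→Q0. Q0=[P3,P1,P2] Q1=[P4,P5] Q2=[]
t=17-20: P3@Q0 runs 3, rem=1, I/O yield, promote→Q0. Q0=[P1,P2,P3] Q1=[P4,P5] Q2=[]
t=20-22: P1@Q0 runs 2, rem=2, I/O yield, promote→Q0. Q0=[P2,P3,P1] Q1=[P4,P5] Q2=[]
t=22-24: P2@Q0 runs 2, rem=6, I/O yield, promote→Q0. Q0=[P3,P1,P2] Q1=[P4,P5] Q2=[]
t=24-25: P3@Q0 runs 1, rem=0, completes. Q0=[P1,P2] Q1=[P4,P5] Q2=[]
t=25-27: P1@Q0 runs 2, rem=0, completes. Q0=[P2] Q1=[P4,P5] Q2=[]
t=27-29: P2@Q0 runs 2, rem=4, I/O yield, promote→Q0. Q0=[P2] Q1=[P4,P5] Q2=[]
t=29-31: P2@Q0 runs 2, rem=2, I/O yield, promote→Q0. Q0=[P2] Q1=[P4,P5] Q2=[]
t=31-33: P2@Q0 runs 2, rem=0, completes. Q0=[] Q1=[P4,P5] Q2=[]
t=33-38: P4@Q1 runs 5, rem=0, completes. Q0=[] Q1=[P5] Q2=[]
t=38-40: P5@Q1 runs 2, rem=0, completes. Q0=[] Q1=[] Q2=[]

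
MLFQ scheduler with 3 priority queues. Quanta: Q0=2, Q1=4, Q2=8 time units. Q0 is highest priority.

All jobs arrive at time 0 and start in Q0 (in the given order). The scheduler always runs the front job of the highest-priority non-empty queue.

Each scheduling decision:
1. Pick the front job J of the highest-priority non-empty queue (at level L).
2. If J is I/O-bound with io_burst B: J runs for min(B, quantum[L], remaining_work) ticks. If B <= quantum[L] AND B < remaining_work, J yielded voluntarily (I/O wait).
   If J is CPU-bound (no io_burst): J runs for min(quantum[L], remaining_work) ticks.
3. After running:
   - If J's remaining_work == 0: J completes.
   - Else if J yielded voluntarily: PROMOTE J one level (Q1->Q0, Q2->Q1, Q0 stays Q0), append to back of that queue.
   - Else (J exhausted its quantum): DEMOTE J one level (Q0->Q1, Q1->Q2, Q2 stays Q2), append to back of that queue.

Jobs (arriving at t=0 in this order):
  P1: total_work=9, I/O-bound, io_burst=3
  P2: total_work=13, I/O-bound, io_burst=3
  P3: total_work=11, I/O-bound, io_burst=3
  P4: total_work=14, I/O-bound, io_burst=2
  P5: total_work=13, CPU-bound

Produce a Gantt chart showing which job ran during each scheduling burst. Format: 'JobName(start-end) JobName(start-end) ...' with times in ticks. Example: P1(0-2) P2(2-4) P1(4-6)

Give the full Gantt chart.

t=0-2: P1@Q0 runs 2, rem=7, quantum used, demote→Q1. Q0=[P2,P3,P4,P5] Q1=[P1] Q2=[]
t=2-4: P2@Q0 runs 2, rem=11, quantum used, demote→Q1. Q0=[P3,P4,P5] Q1=[P1,P2] Q2=[]
t=4-6: P3@Q0 runs 2, rem=9, quantum used, demote→Q1. Q0=[P4,P5] Q1=[P1,P2,P3] Q2=[]
t=6-8: P4@Q0 runs 2, rem=12, I/O yield, promote→Q0. Q0=[P5,P4] Q1=[P1,P2,P3] Q2=[]
t=8-10: P5@Q0 runs 2, rem=11, quantum used, demote→Q1. Q0=[P4] Q1=[P1,P2,P3,P5] Q2=[]
t=10-12: P4@Q0 runs 2, rem=10, I/O yield, promote→Q0. Q0=[P4] Q1=[P1,P2,P3,P5] Q2=[]
t=12-14: P4@Q0 runs 2, rem=8, I/O yield, promote→Q0. Q0=[P4] Q1=[P1,P2,P3,P5] Q2=[]
t=14-16: P4@Q0 runs 2, rem=6, I/O yield, promote→Q0. Q0=[P4] Q1=[P1,P2,P3,P5] Q2=[]
t=16-18: P4@Q0 runs 2, rem=4, I/O yield, promote→Q0. Q0=[P4] Q1=[P1,P2,P3,P5] Q2=[]
t=18-20: P4@Q0 runs 2, rem=2, I/O yield, promote→Q0. Q0=[P4] Q1=[P1,P2,P3,P5] Q2=[]
t=20-22: P4@Q0 runs 2, rem=0, completes. Q0=[] Q1=[P1,P2,P3,P5] Q2=[]
t=22-25: P1@Q1 runs 3, rem=4, I/O yield, promote→Q0. Q0=[P1] Q1=[P2,P3,P5] Q2=[]
t=25-27: P1@Q0 runs 2, rem=2, quantum used, demote→Q1. Q0=[] Q1=[P2,P3,P5,P1] Q2=[]
t=27-30: P2@Q1 runs 3, rem=8, I/O yield, promote→Q0. Q0=[P2] Q1=[P3,P5,P1] Q2=[]
t=30-32: P2@Q0 runs 2, rem=6, quantum used, demote→Q1. Q0=[] Q1=[P3,P5,P1,P2] Q2=[]
t=32-35: P3@Q1 runs 3, rem=6, I/O yield, promote→Q0. Q0=[P3] Q1=[P5,P1,P2] Q2=[]
t=35-37: P3@Q0 runs 2, rem=4, quantum used, demote→Q1. Q0=[] Q1=[P5,P1,P2,P3] Q2=[]
t=37-41: P5@Q1 runs 4, rem=7, quantum used, demote→Q2. Q0=[] Q1=[P1,P2,P3] Q2=[P5]
t=41-43: P1@Q1 runs 2, rem=0, completes. Q0=[] Q1=[P2,P3] Q2=[P5]
t=43-46: P2@Q1 runs 3, rem=3, I/O yield, promote→Q0. Q0=[P2] Q1=[P3] Q2=[P5]
t=46-48: P2@Q0 runs 2, rem=1, quantum used, demote→Q1. Q0=[] Q1=[P3,P2] Q2=[P5]
t=48-51: P3@Q1 runs 3, rem=1, I/O yield, promote→Q0. Q0=[P3] Q1=[P2] Q2=[P5]
t=51-52: P3@Q0 runs 1, rem=0, completes. Q0=[] Q1=[P2] Q2=[P5]
t=52-53: P2@Q1 runs 1, rem=0, completes. Q0=[] Q1=[] Q2=[P5]
t=53-60: P5@Q2 runs 7, rem=0, completes. Q0=[] Q1=[] Q2=[]

Answer: P1(0-2) P2(2-4) P3(4-6) P4(6-8) P5(8-10) P4(10-12) P4(12-14) P4(14-16) P4(16-18) P4(18-20) P4(20-22) P1(22-25) P1(25-27) P2(27-30) P2(30-32) P3(32-35) P3(35-37) P5(37-41) P1(41-43) P2(43-46) P2(46-48) P3(48-51) P3(51-52) P2(52-53) P5(53-60)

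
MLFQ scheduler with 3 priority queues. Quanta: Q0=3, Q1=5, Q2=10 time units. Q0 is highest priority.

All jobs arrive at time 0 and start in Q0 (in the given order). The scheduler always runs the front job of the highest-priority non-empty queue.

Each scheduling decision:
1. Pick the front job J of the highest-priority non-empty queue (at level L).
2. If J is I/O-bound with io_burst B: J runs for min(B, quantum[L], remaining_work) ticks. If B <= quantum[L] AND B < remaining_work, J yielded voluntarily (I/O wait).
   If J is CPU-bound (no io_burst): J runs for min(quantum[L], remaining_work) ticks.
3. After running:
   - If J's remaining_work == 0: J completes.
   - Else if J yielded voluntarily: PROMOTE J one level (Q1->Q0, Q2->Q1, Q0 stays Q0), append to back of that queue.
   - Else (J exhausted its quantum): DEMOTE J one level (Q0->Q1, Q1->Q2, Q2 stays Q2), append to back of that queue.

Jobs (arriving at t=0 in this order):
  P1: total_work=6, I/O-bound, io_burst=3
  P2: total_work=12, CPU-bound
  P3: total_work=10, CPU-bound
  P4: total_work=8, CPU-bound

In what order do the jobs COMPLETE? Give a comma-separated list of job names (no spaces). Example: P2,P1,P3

Answer: P1,P4,P2,P3

Derivation:
t=0-3: P1@Q0 runs 3, rem=3, I/O yield, promote→Q0. Q0=[P2,P3,P4,P1] Q1=[] Q2=[]
t=3-6: P2@Q0 runs 3, rem=9, quantum used, demote→Q1. Q0=[P3,P4,P1] Q1=[P2] Q2=[]
t=6-9: P3@Q0 runs 3, rem=7, quantum used, demote→Q1. Q0=[P4,P1] Q1=[P2,P3] Q2=[]
t=9-12: P4@Q0 runs 3, rem=5, quantum used, demote→Q1. Q0=[P1] Q1=[P2,P3,P4] Q2=[]
t=12-15: P1@Q0 runs 3, rem=0, completes. Q0=[] Q1=[P2,P3,P4] Q2=[]
t=15-20: P2@Q1 runs 5, rem=4, quantum used, demote→Q2. Q0=[] Q1=[P3,P4] Q2=[P2]
t=20-25: P3@Q1 runs 5, rem=2, quantum used, demote→Q2. Q0=[] Q1=[P4] Q2=[P2,P3]
t=25-30: P4@Q1 runs 5, rem=0, completes. Q0=[] Q1=[] Q2=[P2,P3]
t=30-34: P2@Q2 runs 4, rem=0, completes. Q0=[] Q1=[] Q2=[P3]
t=34-36: P3@Q2 runs 2, rem=0, completes. Q0=[] Q1=[] Q2=[]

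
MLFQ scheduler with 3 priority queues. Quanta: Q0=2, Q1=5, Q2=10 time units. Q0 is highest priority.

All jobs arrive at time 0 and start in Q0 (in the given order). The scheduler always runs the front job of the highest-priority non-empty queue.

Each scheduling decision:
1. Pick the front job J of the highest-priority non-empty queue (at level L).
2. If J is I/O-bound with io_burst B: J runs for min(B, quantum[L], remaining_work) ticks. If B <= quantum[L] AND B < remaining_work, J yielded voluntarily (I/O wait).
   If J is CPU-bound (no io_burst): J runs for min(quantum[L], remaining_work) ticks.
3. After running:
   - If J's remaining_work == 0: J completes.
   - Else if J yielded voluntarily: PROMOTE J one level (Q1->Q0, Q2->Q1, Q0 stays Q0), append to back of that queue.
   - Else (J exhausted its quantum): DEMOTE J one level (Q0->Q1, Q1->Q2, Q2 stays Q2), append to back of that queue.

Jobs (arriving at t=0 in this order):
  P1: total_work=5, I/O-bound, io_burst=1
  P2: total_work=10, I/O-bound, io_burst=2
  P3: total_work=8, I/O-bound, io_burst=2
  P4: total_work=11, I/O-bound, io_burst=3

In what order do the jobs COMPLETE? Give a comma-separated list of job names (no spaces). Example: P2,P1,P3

t=0-1: P1@Q0 runs 1, rem=4, I/O yield, promote→Q0. Q0=[P2,P3,P4,P1] Q1=[] Q2=[]
t=1-3: P2@Q0 runs 2, rem=8, I/O yield, promote→Q0. Q0=[P3,P4,P1,P2] Q1=[] Q2=[]
t=3-5: P3@Q0 runs 2, rem=6, I/O yield, promote→Q0. Q0=[P4,P1,P2,P3] Q1=[] Q2=[]
t=5-7: P4@Q0 runs 2, rem=9, quantum used, demote→Q1. Q0=[P1,P2,P3] Q1=[P4] Q2=[]
t=7-8: P1@Q0 runs 1, rem=3, I/O yield, promote→Q0. Q0=[P2,P3,P1] Q1=[P4] Q2=[]
t=8-10: P2@Q0 runs 2, rem=6, I/O yield, promote→Q0. Q0=[P3,P1,P2] Q1=[P4] Q2=[]
t=10-12: P3@Q0 runs 2, rem=4, I/O yield, promote→Q0. Q0=[P1,P2,P3] Q1=[P4] Q2=[]
t=12-13: P1@Q0 runs 1, rem=2, I/O yield, promote→Q0. Q0=[P2,P3,P1] Q1=[P4] Q2=[]
t=13-15: P2@Q0 runs 2, rem=4, I/O yield, promote→Q0. Q0=[P3,P1,P2] Q1=[P4] Q2=[]
t=15-17: P3@Q0 runs 2, rem=2, I/O yield, promote→Q0. Q0=[P1,P2,P3] Q1=[P4] Q2=[]
t=17-18: P1@Q0 runs 1, rem=1, I/O yield, promote→Q0. Q0=[P2,P3,P1] Q1=[P4] Q2=[]
t=18-20: P2@Q0 runs 2, rem=2, I/O yield, promote→Q0. Q0=[P3,P1,P2] Q1=[P4] Q2=[]
t=20-22: P3@Q0 runs 2, rem=0, completes. Q0=[P1,P2] Q1=[P4] Q2=[]
t=22-23: P1@Q0 runs 1, rem=0, completes. Q0=[P2] Q1=[P4] Q2=[]
t=23-25: P2@Q0 runs 2, rem=0, completes. Q0=[] Q1=[P4] Q2=[]
t=25-28: P4@Q1 runs 3, rem=6, I/O yield, promote→Q0. Q0=[P4] Q1=[] Q2=[]
t=28-30: P4@Q0 runs 2, rem=4, quantum used, demote→Q1. Q0=[] Q1=[P4] Q2=[]
t=30-33: P4@Q1 runs 3, rem=1, I/O yield, promote→Q0. Q0=[P4] Q1=[] Q2=[]
t=33-34: P4@Q0 runs 1, rem=0, completes. Q0=[] Q1=[] Q2=[]

Answer: P3,P1,P2,P4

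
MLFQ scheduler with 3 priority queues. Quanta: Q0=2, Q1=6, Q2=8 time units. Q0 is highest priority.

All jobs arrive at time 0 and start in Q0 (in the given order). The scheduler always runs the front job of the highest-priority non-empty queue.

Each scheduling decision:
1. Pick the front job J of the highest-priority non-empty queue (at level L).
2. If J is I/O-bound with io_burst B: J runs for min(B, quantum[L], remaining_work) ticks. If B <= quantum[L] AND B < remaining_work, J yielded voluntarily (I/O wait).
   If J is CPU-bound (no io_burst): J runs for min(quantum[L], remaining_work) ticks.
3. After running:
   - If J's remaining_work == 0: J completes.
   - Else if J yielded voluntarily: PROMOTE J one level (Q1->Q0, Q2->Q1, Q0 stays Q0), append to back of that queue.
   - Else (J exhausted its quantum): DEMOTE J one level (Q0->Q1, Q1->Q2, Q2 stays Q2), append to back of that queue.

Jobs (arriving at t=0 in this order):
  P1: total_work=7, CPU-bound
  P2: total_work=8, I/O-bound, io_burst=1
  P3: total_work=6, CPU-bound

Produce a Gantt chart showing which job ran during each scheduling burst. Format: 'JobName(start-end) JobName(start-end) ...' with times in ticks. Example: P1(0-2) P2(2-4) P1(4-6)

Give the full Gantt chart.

t=0-2: P1@Q0 runs 2, rem=5, quantum used, demote→Q1. Q0=[P2,P3] Q1=[P1] Q2=[]
t=2-3: P2@Q0 runs 1, rem=7, I/O yield, promote→Q0. Q0=[P3,P2] Q1=[P1] Q2=[]
t=3-5: P3@Q0 runs 2, rem=4, quantum used, demote→Q1. Q0=[P2] Q1=[P1,P3] Q2=[]
t=5-6: P2@Q0 runs 1, rem=6, I/O yield, promote→Q0. Q0=[P2] Q1=[P1,P3] Q2=[]
t=6-7: P2@Q0 runs 1, rem=5, I/O yield, promote→Q0. Q0=[P2] Q1=[P1,P3] Q2=[]
t=7-8: P2@Q0 runs 1, rem=4, I/O yield, promote→Q0. Q0=[P2] Q1=[P1,P3] Q2=[]
t=8-9: P2@Q0 runs 1, rem=3, I/O yield, promote→Q0. Q0=[P2] Q1=[P1,P3] Q2=[]
t=9-10: P2@Q0 runs 1, rem=2, I/O yield, promote→Q0. Q0=[P2] Q1=[P1,P3] Q2=[]
t=10-11: P2@Q0 runs 1, rem=1, I/O yield, promote→Q0. Q0=[P2] Q1=[P1,P3] Q2=[]
t=11-12: P2@Q0 runs 1, rem=0, completes. Q0=[] Q1=[P1,P3] Q2=[]
t=12-17: P1@Q1 runs 5, rem=0, completes. Q0=[] Q1=[P3] Q2=[]
t=17-21: P3@Q1 runs 4, rem=0, completes. Q0=[] Q1=[] Q2=[]

Answer: P1(0-2) P2(2-3) P3(3-5) P2(5-6) P2(6-7) P2(7-8) P2(8-9) P2(9-10) P2(10-11) P2(11-12) P1(12-17) P3(17-21)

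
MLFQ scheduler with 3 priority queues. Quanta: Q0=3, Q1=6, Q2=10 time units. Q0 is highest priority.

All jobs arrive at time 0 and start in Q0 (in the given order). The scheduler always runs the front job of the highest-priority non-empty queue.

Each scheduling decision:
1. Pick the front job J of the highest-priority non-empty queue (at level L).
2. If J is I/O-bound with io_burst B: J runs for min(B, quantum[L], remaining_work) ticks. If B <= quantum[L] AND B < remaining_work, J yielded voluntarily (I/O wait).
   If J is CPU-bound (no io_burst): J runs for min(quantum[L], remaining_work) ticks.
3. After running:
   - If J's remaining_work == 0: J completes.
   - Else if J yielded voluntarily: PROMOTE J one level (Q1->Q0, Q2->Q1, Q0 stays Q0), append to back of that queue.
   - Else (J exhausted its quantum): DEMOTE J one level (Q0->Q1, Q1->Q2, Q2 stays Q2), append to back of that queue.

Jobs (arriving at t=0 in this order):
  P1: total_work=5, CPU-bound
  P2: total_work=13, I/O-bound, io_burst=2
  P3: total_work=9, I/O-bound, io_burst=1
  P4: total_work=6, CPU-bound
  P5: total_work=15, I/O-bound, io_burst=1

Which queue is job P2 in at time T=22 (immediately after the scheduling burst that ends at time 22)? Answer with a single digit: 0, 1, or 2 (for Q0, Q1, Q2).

t=0-3: P1@Q0 runs 3, rem=2, quantum used, demote→Q1. Q0=[P2,P3,P4,P5] Q1=[P1] Q2=[]
t=3-5: P2@Q0 runs 2, rem=11, I/O yield, promote→Q0. Q0=[P3,P4,P5,P2] Q1=[P1] Q2=[]
t=5-6: P3@Q0 runs 1, rem=8, I/O yield, promote→Q0. Q0=[P4,P5,P2,P3] Q1=[P1] Q2=[]
t=6-9: P4@Q0 runs 3, rem=3, quantum used, demote→Q1. Q0=[P5,P2,P3] Q1=[P1,P4] Q2=[]
t=9-10: P5@Q0 runs 1, rem=14, I/O yield, promote→Q0. Q0=[P2,P3,P5] Q1=[P1,P4] Q2=[]
t=10-12: P2@Q0 runs 2, rem=9, I/O yield, promote→Q0. Q0=[P3,P5,P2] Q1=[P1,P4] Q2=[]
t=12-13: P3@Q0 runs 1, rem=7, I/O yield, promote→Q0. Q0=[P5,P2,P3] Q1=[P1,P4] Q2=[]
t=13-14: P5@Q0 runs 1, rem=13, I/O yield, promote→Q0. Q0=[P2,P3,P5] Q1=[P1,P4] Q2=[]
t=14-16: P2@Q0 runs 2, rem=7, I/O yield, promote→Q0. Q0=[P3,P5,P2] Q1=[P1,P4] Q2=[]
t=16-17: P3@Q0 runs 1, rem=6, I/O yield, promote→Q0. Q0=[P5,P2,P3] Q1=[P1,P4] Q2=[]
t=17-18: P5@Q0 runs 1, rem=12, I/O yield, promote→Q0. Q0=[P2,P3,P5] Q1=[P1,P4] Q2=[]
t=18-20: P2@Q0 runs 2, rem=5, I/O yield, promote→Q0. Q0=[P3,P5,P2] Q1=[P1,P4] Q2=[]
t=20-21: P3@Q0 runs 1, rem=5, I/O yield, promote→Q0. Q0=[P5,P2,P3] Q1=[P1,P4] Q2=[]
t=21-22: P5@Q0 runs 1, rem=11, I/O yield, promote→Q0. Q0=[P2,P3,P5] Q1=[P1,P4] Q2=[]
t=22-24: P2@Q0 runs 2, rem=3, I/O yield, promote→Q0. Q0=[P3,P5,P2] Q1=[P1,P4] Q2=[]
t=24-25: P3@Q0 runs 1, rem=4, I/O yield, promote→Q0. Q0=[P5,P2,P3] Q1=[P1,P4] Q2=[]
t=25-26: P5@Q0 runs 1, rem=10, I/O yield, promote→Q0. Q0=[P2,P3,P5] Q1=[P1,P4] Q2=[]
t=26-28: P2@Q0 runs 2, rem=1, I/O yield, promote→Q0. Q0=[P3,P5,P2] Q1=[P1,P4] Q2=[]
t=28-29: P3@Q0 runs 1, rem=3, I/O yield, promote→Q0. Q0=[P5,P2,P3] Q1=[P1,P4] Q2=[]
t=29-30: P5@Q0 runs 1, rem=9, I/O yield, promote→Q0. Q0=[P2,P3,P5] Q1=[P1,P4] Q2=[]
t=30-31: P2@Q0 runs 1, rem=0, completes. Q0=[P3,P5] Q1=[P1,P4] Q2=[]
t=31-32: P3@Q0 runs 1, rem=2, I/O yield, promote→Q0. Q0=[P5,P3] Q1=[P1,P4] Q2=[]
t=32-33: P5@Q0 runs 1, rem=8, I/O yield, promote→Q0. Q0=[P3,P5] Q1=[P1,P4] Q2=[]
t=33-34: P3@Q0 runs 1, rem=1, I/O yield, promote→Q0. Q0=[P5,P3] Q1=[P1,P4] Q2=[]
t=34-35: P5@Q0 runs 1, rem=7, I/O yield, promote→Q0. Q0=[P3,P5] Q1=[P1,P4] Q2=[]
t=35-36: P3@Q0 runs 1, rem=0, completes. Q0=[P5] Q1=[P1,P4] Q2=[]
t=36-37: P5@Q0 runs 1, rem=6, I/O yield, promote→Q0. Q0=[P5] Q1=[P1,P4] Q2=[]
t=37-38: P5@Q0 runs 1, rem=5, I/O yield, promote→Q0. Q0=[P5] Q1=[P1,P4] Q2=[]
t=38-39: P5@Q0 runs 1, rem=4, I/O yield, promote→Q0. Q0=[P5] Q1=[P1,P4] Q2=[]
t=39-40: P5@Q0 runs 1, rem=3, I/O yield, promote→Q0. Q0=[P5] Q1=[P1,P4] Q2=[]
t=40-41: P5@Q0 runs 1, rem=2, I/O yield, promote→Q0. Q0=[P5] Q1=[P1,P4] Q2=[]
t=41-42: P5@Q0 runs 1, rem=1, I/O yield, promote→Q0. Q0=[P5] Q1=[P1,P4] Q2=[]
t=42-43: P5@Q0 runs 1, rem=0, completes. Q0=[] Q1=[P1,P4] Q2=[]
t=43-45: P1@Q1 runs 2, rem=0, completes. Q0=[] Q1=[P4] Q2=[]
t=45-48: P4@Q1 runs 3, rem=0, completes. Q0=[] Q1=[] Q2=[]

Answer: 0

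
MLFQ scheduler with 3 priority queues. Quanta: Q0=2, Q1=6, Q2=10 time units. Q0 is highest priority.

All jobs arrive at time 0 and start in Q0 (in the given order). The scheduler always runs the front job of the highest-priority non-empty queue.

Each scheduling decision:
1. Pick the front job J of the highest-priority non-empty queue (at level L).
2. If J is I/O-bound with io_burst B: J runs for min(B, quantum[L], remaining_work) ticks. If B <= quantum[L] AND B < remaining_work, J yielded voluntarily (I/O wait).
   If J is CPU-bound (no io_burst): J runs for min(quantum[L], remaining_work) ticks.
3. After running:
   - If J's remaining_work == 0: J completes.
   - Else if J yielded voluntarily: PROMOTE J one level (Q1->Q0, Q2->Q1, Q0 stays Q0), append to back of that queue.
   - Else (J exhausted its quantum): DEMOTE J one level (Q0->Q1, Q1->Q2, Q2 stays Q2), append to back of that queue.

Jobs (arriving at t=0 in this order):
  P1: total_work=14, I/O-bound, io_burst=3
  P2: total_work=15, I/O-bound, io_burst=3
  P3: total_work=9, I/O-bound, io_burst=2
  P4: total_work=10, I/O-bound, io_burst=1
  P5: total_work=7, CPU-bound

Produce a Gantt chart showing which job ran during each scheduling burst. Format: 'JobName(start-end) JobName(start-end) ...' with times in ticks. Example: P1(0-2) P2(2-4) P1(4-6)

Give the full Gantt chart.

Answer: P1(0-2) P2(2-4) P3(4-6) P4(6-7) P5(7-9) P3(9-11) P4(11-12) P3(12-14) P4(14-15) P3(15-17) P4(17-18) P3(18-19) P4(19-20) P4(20-21) P4(21-22) P4(22-23) P4(23-24) P4(24-25) P1(25-28) P1(28-30) P2(30-33) P2(33-35) P5(35-40) P1(40-43) P1(43-45) P2(45-48) P2(48-50) P1(50-52) P2(52-55)

Derivation:
t=0-2: P1@Q0 runs 2, rem=12, quantum used, demote→Q1. Q0=[P2,P3,P4,P5] Q1=[P1] Q2=[]
t=2-4: P2@Q0 runs 2, rem=13, quantum used, demote→Q1. Q0=[P3,P4,P5] Q1=[P1,P2] Q2=[]
t=4-6: P3@Q0 runs 2, rem=7, I/O yield, promote→Q0. Q0=[P4,P5,P3] Q1=[P1,P2] Q2=[]
t=6-7: P4@Q0 runs 1, rem=9, I/O yield, promote→Q0. Q0=[P5,P3,P4] Q1=[P1,P2] Q2=[]
t=7-9: P5@Q0 runs 2, rem=5, quantum used, demote→Q1. Q0=[P3,P4] Q1=[P1,P2,P5] Q2=[]
t=9-11: P3@Q0 runs 2, rem=5, I/O yield, promote→Q0. Q0=[P4,P3] Q1=[P1,P2,P5] Q2=[]
t=11-12: P4@Q0 runs 1, rem=8, I/O yield, promote→Q0. Q0=[P3,P4] Q1=[P1,P2,P5] Q2=[]
t=12-14: P3@Q0 runs 2, rem=3, I/O yield, promote→Q0. Q0=[P4,P3] Q1=[P1,P2,P5] Q2=[]
t=14-15: P4@Q0 runs 1, rem=7, I/O yield, promote→Q0. Q0=[P3,P4] Q1=[P1,P2,P5] Q2=[]
t=15-17: P3@Q0 runs 2, rem=1, I/O yield, promote→Q0. Q0=[P4,P3] Q1=[P1,P2,P5] Q2=[]
t=17-18: P4@Q0 runs 1, rem=6, I/O yield, promote→Q0. Q0=[P3,P4] Q1=[P1,P2,P5] Q2=[]
t=18-19: P3@Q0 runs 1, rem=0, completes. Q0=[P4] Q1=[P1,P2,P5] Q2=[]
t=19-20: P4@Q0 runs 1, rem=5, I/O yield, promote→Q0. Q0=[P4] Q1=[P1,P2,P5] Q2=[]
t=20-21: P4@Q0 runs 1, rem=4, I/O yield, promote→Q0. Q0=[P4] Q1=[P1,P2,P5] Q2=[]
t=21-22: P4@Q0 runs 1, rem=3, I/O yield, promote→Q0. Q0=[P4] Q1=[P1,P2,P5] Q2=[]
t=22-23: P4@Q0 runs 1, rem=2, I/O yield, promote→Q0. Q0=[P4] Q1=[P1,P2,P5] Q2=[]
t=23-24: P4@Q0 runs 1, rem=1, I/O yield, promote→Q0. Q0=[P4] Q1=[P1,P2,P5] Q2=[]
t=24-25: P4@Q0 runs 1, rem=0, completes. Q0=[] Q1=[P1,P2,P5] Q2=[]
t=25-28: P1@Q1 runs 3, rem=9, I/O yield, promote→Q0. Q0=[P1] Q1=[P2,P5] Q2=[]
t=28-30: P1@Q0 runs 2, rem=7, quantum used, demote→Q1. Q0=[] Q1=[P2,P5,P1] Q2=[]
t=30-33: P2@Q1 runs 3, rem=10, I/O yield, promote→Q0. Q0=[P2] Q1=[P5,P1] Q2=[]
t=33-35: P2@Q0 runs 2, rem=8, quantum used, demote→Q1. Q0=[] Q1=[P5,P1,P2] Q2=[]
t=35-40: P5@Q1 runs 5, rem=0, completes. Q0=[] Q1=[P1,P2] Q2=[]
t=40-43: P1@Q1 runs 3, rem=4, I/O yield, promote→Q0. Q0=[P1] Q1=[P2] Q2=[]
t=43-45: P1@Q0 runs 2, rem=2, quantum used, demote→Q1. Q0=[] Q1=[P2,P1] Q2=[]
t=45-48: P2@Q1 runs 3, rem=5, I/O yield, promote→Q0. Q0=[P2] Q1=[P1] Q2=[]
t=48-50: P2@Q0 runs 2, rem=3, quantum used, demote→Q1. Q0=[] Q1=[P1,P2] Q2=[]
t=50-52: P1@Q1 runs 2, rem=0, completes. Q0=[] Q1=[P2] Q2=[]
t=52-55: P2@Q1 runs 3, rem=0, completes. Q0=[] Q1=[] Q2=[]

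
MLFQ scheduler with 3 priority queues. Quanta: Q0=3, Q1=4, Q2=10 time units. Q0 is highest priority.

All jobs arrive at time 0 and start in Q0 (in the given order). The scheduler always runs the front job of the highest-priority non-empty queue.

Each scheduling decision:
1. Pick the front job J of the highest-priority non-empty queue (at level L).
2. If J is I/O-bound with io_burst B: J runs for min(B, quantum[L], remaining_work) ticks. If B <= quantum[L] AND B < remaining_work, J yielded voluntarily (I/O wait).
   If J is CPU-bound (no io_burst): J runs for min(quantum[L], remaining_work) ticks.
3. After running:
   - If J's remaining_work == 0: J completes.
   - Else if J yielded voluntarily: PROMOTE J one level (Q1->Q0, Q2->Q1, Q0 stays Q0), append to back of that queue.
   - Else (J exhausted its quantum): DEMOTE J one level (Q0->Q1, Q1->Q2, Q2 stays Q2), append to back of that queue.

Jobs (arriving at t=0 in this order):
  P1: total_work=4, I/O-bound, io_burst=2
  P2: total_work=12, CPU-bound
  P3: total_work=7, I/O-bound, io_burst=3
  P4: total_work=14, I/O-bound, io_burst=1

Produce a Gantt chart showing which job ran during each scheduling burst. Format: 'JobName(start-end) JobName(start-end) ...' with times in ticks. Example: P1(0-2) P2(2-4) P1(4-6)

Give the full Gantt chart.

Answer: P1(0-2) P2(2-5) P3(5-8) P4(8-9) P1(9-11) P3(11-14) P4(14-15) P3(15-16) P4(16-17) P4(17-18) P4(18-19) P4(19-20) P4(20-21) P4(21-22) P4(22-23) P4(23-24) P4(24-25) P4(25-26) P4(26-27) P4(27-28) P2(28-32) P2(32-37)

Derivation:
t=0-2: P1@Q0 runs 2, rem=2, I/O yield, promote→Q0. Q0=[P2,P3,P4,P1] Q1=[] Q2=[]
t=2-5: P2@Q0 runs 3, rem=9, quantum used, demote→Q1. Q0=[P3,P4,P1] Q1=[P2] Q2=[]
t=5-8: P3@Q0 runs 3, rem=4, I/O yield, promote→Q0. Q0=[P4,P1,P3] Q1=[P2] Q2=[]
t=8-9: P4@Q0 runs 1, rem=13, I/O yield, promote→Q0. Q0=[P1,P3,P4] Q1=[P2] Q2=[]
t=9-11: P1@Q0 runs 2, rem=0, completes. Q0=[P3,P4] Q1=[P2] Q2=[]
t=11-14: P3@Q0 runs 3, rem=1, I/O yield, promote→Q0. Q0=[P4,P3] Q1=[P2] Q2=[]
t=14-15: P4@Q0 runs 1, rem=12, I/O yield, promote→Q0. Q0=[P3,P4] Q1=[P2] Q2=[]
t=15-16: P3@Q0 runs 1, rem=0, completes. Q0=[P4] Q1=[P2] Q2=[]
t=16-17: P4@Q0 runs 1, rem=11, I/O yield, promote→Q0. Q0=[P4] Q1=[P2] Q2=[]
t=17-18: P4@Q0 runs 1, rem=10, I/O yield, promote→Q0. Q0=[P4] Q1=[P2] Q2=[]
t=18-19: P4@Q0 runs 1, rem=9, I/O yield, promote→Q0. Q0=[P4] Q1=[P2] Q2=[]
t=19-20: P4@Q0 runs 1, rem=8, I/O yield, promote→Q0. Q0=[P4] Q1=[P2] Q2=[]
t=20-21: P4@Q0 runs 1, rem=7, I/O yield, promote→Q0. Q0=[P4] Q1=[P2] Q2=[]
t=21-22: P4@Q0 runs 1, rem=6, I/O yield, promote→Q0. Q0=[P4] Q1=[P2] Q2=[]
t=22-23: P4@Q0 runs 1, rem=5, I/O yield, promote→Q0. Q0=[P4] Q1=[P2] Q2=[]
t=23-24: P4@Q0 runs 1, rem=4, I/O yield, promote→Q0. Q0=[P4] Q1=[P2] Q2=[]
t=24-25: P4@Q0 runs 1, rem=3, I/O yield, promote→Q0. Q0=[P4] Q1=[P2] Q2=[]
t=25-26: P4@Q0 runs 1, rem=2, I/O yield, promote→Q0. Q0=[P4] Q1=[P2] Q2=[]
t=26-27: P4@Q0 runs 1, rem=1, I/O yield, promote→Q0. Q0=[P4] Q1=[P2] Q2=[]
t=27-28: P4@Q0 runs 1, rem=0, completes. Q0=[] Q1=[P2] Q2=[]
t=28-32: P2@Q1 runs 4, rem=5, quantum used, demote→Q2. Q0=[] Q1=[] Q2=[P2]
t=32-37: P2@Q2 runs 5, rem=0, completes. Q0=[] Q1=[] Q2=[]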